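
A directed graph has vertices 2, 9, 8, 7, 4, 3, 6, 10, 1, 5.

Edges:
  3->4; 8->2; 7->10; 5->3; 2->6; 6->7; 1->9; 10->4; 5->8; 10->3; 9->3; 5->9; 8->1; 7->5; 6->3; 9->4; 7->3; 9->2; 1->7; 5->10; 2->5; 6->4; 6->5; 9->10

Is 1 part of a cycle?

Yes

1 is on a cycle iff 1 can reach itself via ≥1 edge.
1 → 7 → 5 → 8 → 1 — yes.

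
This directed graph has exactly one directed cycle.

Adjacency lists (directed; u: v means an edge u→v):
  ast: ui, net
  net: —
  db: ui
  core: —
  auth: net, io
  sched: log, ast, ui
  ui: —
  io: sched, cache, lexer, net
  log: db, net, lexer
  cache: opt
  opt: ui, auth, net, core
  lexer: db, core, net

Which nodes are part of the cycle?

DFS with gray/black marking from io:
io gray
  sched gray
    log gray
      db gray
        ui gray
        ui black
      db black
      net gray
      net black
      lexer gray
        lexer→db: db black — skip
        core gray
        core black
        lexer→net: net black — skip
      lexer black
    log black
    ast gray
      ast→ui: ui black — skip
      ast→net: net black — skip
    ast black
    sched→ui: ui black — skip
  sched black
  cache gray
    opt gray
      opt→ui: ui black — skip
      auth gray
        auth→net: net black — skip
        auth→io: io is gray → back edge
Back edge closes the cycle io → cache → opt → auth → io; its vertices are {io, opt, auth, cache}.

io, opt, auth, cache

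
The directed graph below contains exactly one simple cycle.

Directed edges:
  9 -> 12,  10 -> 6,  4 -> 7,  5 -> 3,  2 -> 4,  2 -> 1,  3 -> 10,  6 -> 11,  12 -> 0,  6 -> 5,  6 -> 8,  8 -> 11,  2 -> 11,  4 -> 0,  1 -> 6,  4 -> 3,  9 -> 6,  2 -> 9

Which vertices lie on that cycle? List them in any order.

3, 5, 6, 10

DFS with gray/black marking from 6:
6 gray
  5 gray
    3 gray
      10 gray
        10→6: 6 is gray → back edge
Back edge closes the cycle 6 → 5 → 3 → 10 → 6; its vertices are {3, 5, 6, 10}.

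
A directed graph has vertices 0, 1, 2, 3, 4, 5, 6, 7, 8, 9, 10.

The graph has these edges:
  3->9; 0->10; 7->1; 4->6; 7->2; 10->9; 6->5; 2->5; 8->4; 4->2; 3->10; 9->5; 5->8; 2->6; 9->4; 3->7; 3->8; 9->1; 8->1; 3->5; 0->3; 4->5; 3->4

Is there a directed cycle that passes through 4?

Yes

4 is on a cycle iff 4 can reach itself via ≥1 edge.
4 → 5 → 8 → 4 — yes.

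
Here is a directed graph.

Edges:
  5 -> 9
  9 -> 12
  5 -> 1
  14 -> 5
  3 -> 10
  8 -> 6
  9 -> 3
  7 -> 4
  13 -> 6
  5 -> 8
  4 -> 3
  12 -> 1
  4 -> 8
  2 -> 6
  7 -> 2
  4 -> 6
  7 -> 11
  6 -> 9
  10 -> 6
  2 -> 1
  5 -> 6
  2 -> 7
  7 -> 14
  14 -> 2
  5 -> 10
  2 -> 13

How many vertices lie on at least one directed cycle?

A vertex is on a directed cycle iff it belongs to a strongly connected component of size ≥ 2 (or has a self-loop).
The vertices on cycles are {2, 3, 6, 7, 9, 10, 14} — 7 in total.

7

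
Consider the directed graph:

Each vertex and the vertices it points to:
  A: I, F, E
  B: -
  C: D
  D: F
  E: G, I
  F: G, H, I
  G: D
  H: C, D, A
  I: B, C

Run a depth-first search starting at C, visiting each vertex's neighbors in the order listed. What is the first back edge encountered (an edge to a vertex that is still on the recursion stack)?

DFS from C (visiting each vertex's neighbors in the order listed); mark gray on enter, black on exit:
C gray
  D gray
    F gray
      G gray
        G→D: D is gray → back edge
First back edge: G → D.

G→D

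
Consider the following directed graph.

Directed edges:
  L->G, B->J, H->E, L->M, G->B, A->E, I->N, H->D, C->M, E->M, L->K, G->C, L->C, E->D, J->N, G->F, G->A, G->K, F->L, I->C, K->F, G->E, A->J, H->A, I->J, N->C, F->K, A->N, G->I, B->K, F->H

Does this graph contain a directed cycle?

DFS with white/gray/black marking, starting from M:
M gray
M black
A gray
  E gray
    D gray
    D black
    E→M: M black — skip
  E black
  N gray
    C gray
      C→M: M black — skip
    C black
  N black
  J gray
    J→N: N black — skip
  J black
A black
B gray
  B→J: J black — skip
  K gray
    F gray
      H gray
        H→D: D black — skip
        H→A: A black — skip
        H→E: E black — skip
      H black
      L gray
        L→M: M black — skip
        G gray
          G→E: E black — skip
          G→F: F is gray → back edge
Back edge found, so a cycle exists: F → L → G → F.

Yes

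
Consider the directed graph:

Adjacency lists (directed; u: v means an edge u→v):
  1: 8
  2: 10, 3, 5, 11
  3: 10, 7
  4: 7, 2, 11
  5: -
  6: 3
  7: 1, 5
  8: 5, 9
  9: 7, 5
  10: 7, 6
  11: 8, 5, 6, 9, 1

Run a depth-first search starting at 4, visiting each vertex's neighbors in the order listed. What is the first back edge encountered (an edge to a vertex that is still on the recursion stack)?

9→7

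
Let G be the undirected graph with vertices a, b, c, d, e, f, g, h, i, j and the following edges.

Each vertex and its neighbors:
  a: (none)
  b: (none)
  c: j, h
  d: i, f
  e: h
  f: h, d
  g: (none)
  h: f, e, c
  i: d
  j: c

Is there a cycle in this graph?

DFS, tracking each vertex's parent; an edge to a visited non-parent vertex closes a cycle.
Start from b:
visit b (parent –)
visit a (parent –)
visit c (parent –)
  visit j (parent c)
    j–c: parent, skip
  visit h (parent c)
    visit f (parent h)
      f–h: parent, skip
      visit d (parent f)
        visit i (parent d)
          i–d: parent, skip
        d–f: parent, skip
    visit e (parent h)
      e–h: parent, skip
    h–c: parent, skip
visit g (parent –)
No non-parent visited neighbor found — the graph is a forest.

No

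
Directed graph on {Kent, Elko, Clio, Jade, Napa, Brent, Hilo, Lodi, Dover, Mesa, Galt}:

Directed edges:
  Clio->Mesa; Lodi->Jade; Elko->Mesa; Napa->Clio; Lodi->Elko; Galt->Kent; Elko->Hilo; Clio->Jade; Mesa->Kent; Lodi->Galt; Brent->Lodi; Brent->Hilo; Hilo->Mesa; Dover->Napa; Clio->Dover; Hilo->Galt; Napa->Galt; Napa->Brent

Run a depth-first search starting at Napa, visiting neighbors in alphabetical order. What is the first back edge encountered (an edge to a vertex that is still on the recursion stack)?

Dover→Napa

DFS from Napa (visiting neighbors in alphabetical order); mark gray on enter, black on exit:
Napa gray
  Brent gray
    Hilo gray
      Galt gray
        Kent gray
        Kent black
      Galt black
      Mesa gray
        Mesa→Kent: Kent black — skip
      Mesa black
    Hilo black
    Lodi gray
      Elko gray
        Elko→Hilo: Hilo black — skip
        Elko→Mesa: Mesa black — skip
      Elko black
      Lodi→Galt: Galt black — skip
      Jade gray
      Jade black
    Lodi black
  Brent black
  Clio gray
    Dover gray
      Dover→Napa: Napa is gray → back edge
First back edge: Dover → Napa.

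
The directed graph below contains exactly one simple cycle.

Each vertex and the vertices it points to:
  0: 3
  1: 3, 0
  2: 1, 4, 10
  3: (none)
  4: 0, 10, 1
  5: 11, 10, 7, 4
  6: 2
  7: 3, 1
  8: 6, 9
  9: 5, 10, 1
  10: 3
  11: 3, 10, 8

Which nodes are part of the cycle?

5, 8, 9, 11

DFS with gray/black marking from 8:
8 gray
  6 gray
    2 gray
      1 gray
        3 gray
        3 black
        0 gray
          0→3: 3 black — skip
        0 black
      1 black
      4 gray
        4→0: 0 black — skip
        10 gray
          10→3: 3 black — skip
        10 black
        4→1: 1 black — skip
      4 black
      2→10: 10 black — skip
    2 black
  6 black
  9 gray
    5 gray
      11 gray
        11→3: 3 black — skip
        11→10: 10 black — skip
        11→8: 8 is gray → back edge
Back edge closes the cycle 8 → 9 → 5 → 11 → 8; its vertices are {5, 8, 9, 11}.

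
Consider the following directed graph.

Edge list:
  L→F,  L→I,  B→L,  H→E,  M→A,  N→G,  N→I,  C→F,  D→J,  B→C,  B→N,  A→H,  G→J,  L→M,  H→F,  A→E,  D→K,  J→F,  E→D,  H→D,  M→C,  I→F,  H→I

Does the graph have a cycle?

DFS with white/gray/black marking, starting from G:
G gray
  J gray
    F gray
    F black
  J black
G black
A gray
  E gray
    D gray
      D→J: J black — skip
      K gray
      K black
    D black
  E black
  H gray
    I gray
      I→F: F black — skip
    I black
    H→F: F black — skip
    H→D: D black — skip
    H→E: E black — skip
  H black
A black
B gray
  C gray
    C→F: F black — skip
  C black
  L gray
    M gray
      M→A: A black — skip
      M→C: C black — skip
    M black
    L→F: F black — skip
    L→I: I black — skip
  L black
  N gray
    N→I: I black — skip
    N→G: G black — skip
  N black
B black
Every edge goes to a white or black vertex — no back edge, so the graph is acyclic.

No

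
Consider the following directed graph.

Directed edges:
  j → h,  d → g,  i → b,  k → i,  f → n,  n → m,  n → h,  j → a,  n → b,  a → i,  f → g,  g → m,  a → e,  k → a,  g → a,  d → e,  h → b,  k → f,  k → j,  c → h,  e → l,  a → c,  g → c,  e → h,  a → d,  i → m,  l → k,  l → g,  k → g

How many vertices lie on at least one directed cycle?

8

A vertex is on a directed cycle iff it belongs to a strongly connected component of size ≥ 2 (or has a self-loop).
The vertices on cycles are {a, d, e, f, g, j, k, l} — 8 in total.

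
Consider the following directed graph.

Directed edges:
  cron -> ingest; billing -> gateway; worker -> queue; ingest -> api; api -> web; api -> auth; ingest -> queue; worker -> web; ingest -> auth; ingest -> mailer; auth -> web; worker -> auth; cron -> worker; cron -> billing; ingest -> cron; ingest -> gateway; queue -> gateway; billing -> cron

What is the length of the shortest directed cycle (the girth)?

For each vertex v, BFS finds the shortest path from v back to v.
The shortest such closed walk is cron → ingest → cron, length 2.

2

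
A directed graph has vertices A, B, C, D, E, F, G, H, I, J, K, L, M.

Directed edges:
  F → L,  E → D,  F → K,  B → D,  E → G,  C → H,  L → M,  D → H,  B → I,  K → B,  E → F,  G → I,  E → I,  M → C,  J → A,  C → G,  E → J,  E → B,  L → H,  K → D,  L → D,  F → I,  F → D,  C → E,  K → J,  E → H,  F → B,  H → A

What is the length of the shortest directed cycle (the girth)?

5

For each vertex v, BFS finds the shortest path from v back to v.
The shortest such closed walk is C → E → F → L → M → C, length 5.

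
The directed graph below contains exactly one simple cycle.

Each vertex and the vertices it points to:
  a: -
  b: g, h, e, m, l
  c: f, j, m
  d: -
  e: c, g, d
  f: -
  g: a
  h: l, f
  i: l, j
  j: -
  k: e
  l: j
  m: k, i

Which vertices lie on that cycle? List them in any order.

DFS with gray/black marking from e:
e gray
  c gray
    f gray
    f black
    j gray
    j black
    m gray
      k gray
        k→e: e is gray → back edge
Back edge closes the cycle e → c → m → k → e; its vertices are {c, e, k, m}.

c, e, k, m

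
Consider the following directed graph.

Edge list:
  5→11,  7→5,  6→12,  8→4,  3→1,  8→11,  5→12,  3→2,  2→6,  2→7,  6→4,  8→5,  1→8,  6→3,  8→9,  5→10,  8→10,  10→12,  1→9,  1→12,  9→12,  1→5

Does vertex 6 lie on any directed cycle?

Yes

6 is on a cycle iff 6 can reach itself via ≥1 edge.
6 → 3 → 2 → 6 — yes.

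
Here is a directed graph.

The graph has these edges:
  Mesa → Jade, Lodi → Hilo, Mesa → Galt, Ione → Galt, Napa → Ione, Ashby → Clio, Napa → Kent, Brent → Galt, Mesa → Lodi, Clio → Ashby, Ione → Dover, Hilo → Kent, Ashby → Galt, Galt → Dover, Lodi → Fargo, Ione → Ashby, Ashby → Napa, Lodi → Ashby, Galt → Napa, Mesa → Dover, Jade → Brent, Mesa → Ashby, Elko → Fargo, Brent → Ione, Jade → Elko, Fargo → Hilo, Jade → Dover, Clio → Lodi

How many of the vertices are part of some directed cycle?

6

A vertex is on a directed cycle iff it belongs to a strongly connected component of size ≥ 2 (or has a self-loop).
The vertices on cycles are {Clio, Galt, Ione, Lodi, Napa, Ashby} — 6 in total.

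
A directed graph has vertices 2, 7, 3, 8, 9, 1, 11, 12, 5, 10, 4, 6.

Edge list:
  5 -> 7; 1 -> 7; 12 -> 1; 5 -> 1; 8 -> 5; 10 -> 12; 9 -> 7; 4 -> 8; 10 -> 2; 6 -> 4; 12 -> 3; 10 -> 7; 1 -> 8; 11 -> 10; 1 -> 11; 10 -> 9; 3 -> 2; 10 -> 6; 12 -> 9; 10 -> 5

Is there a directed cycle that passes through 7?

7 lies on a cycle iff there is a path from 7 back to itself.
Exploring from 7, it never reaches itself; equivalently, its strongly connected component is a singleton.

No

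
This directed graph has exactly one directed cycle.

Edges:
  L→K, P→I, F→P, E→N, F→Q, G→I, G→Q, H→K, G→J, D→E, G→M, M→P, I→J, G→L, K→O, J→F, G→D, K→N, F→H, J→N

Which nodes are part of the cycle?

F, I, J, P

DFS with gray/black marking from I:
I gray
  J gray
    N gray
    N black
    F gray
      P gray
        P→I: I is gray → back edge
Back edge closes the cycle I → J → F → P → I; its vertices are {F, I, J, P}.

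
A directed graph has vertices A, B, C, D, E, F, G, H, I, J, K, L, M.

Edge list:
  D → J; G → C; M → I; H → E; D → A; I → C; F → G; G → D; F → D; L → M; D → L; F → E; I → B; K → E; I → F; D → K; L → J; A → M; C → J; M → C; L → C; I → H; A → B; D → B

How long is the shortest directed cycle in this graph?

5

For each vertex v, BFS finds the shortest path from v back to v.
The shortest such closed walk is I → F → D → A → M → I, length 5.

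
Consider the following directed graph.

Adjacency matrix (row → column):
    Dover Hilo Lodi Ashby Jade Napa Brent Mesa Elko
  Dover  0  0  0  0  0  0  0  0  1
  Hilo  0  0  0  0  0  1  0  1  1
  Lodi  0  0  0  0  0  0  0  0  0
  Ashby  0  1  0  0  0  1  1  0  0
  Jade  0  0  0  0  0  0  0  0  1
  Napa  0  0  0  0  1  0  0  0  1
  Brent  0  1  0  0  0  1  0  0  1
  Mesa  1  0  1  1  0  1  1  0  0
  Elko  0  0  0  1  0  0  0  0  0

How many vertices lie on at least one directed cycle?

A vertex is on a directed cycle iff it belongs to a strongly connected component of size ≥ 2 (or has a self-loop).
The vertices on cycles are {Elko, Hilo, Jade, Mesa, Napa, Ashby, Brent, Dover} — 8 in total.

8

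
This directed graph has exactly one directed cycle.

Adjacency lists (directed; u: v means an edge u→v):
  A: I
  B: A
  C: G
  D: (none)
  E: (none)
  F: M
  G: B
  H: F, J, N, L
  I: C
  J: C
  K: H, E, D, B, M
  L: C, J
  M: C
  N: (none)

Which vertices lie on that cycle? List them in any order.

A, B, C, G, I

DFS with gray/black marking from B:
B gray
  A gray
    I gray
      C gray
        G gray
          G→B: B is gray → back edge
Back edge closes the cycle B → A → I → C → G → B; its vertices are {A, B, C, G, I}.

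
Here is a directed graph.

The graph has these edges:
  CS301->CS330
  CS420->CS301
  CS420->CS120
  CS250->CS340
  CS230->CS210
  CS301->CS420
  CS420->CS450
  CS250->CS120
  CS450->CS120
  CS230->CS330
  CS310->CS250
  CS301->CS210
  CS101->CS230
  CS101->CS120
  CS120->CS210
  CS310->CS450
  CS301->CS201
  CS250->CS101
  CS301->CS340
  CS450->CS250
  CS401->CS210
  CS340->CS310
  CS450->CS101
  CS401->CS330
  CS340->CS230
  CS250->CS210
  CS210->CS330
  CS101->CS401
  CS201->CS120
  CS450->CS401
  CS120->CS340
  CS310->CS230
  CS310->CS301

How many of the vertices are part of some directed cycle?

9

A vertex is on a directed cycle iff it belongs to a strongly connected component of size ≥ 2 (or has a self-loop).
The vertices on cycles are {CS101, CS120, CS201, CS250, CS301, CS310, CS340, CS420, CS450} — 9 in total.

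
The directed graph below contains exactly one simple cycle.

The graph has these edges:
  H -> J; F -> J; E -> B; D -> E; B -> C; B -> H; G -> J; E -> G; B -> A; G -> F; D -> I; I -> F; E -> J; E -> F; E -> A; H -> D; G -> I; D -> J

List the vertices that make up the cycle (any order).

B, D, E, H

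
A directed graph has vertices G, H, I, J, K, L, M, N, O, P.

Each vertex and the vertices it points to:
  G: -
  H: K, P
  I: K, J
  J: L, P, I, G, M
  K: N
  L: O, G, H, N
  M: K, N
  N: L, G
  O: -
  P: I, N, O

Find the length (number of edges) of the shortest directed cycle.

2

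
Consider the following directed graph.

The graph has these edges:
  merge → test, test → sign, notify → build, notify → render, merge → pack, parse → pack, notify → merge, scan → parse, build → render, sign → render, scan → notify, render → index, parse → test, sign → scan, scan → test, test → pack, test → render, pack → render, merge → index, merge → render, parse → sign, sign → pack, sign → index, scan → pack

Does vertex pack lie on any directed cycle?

No

pack lies on a cycle iff there is a path from pack back to itself.
Exploring from pack, it never reaches itself; equivalently, its strongly connected component is a singleton.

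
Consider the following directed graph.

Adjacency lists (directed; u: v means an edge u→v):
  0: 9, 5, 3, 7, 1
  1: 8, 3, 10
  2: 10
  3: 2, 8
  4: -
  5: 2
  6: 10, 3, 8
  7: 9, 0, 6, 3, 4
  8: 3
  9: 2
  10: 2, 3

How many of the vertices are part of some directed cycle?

A vertex is on a directed cycle iff it belongs to a strongly connected component of size ≥ 2 (or has a self-loop).
The vertices on cycles are {0, 2, 3, 7, 8, 10} — 6 in total.

6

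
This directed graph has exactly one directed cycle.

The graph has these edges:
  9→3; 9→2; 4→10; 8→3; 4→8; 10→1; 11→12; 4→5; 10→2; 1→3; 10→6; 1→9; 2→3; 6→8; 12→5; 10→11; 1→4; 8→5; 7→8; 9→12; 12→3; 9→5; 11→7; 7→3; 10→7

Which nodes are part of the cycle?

1, 4, 10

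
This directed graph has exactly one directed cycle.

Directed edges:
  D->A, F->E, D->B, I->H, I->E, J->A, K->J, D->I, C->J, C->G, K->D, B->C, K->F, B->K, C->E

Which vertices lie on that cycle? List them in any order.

B, D, K

DFS with gray/black marking from D:
D gray
  I gray
    E gray
    E black
    H gray
    H black
  I black
  B gray
    C gray
      J gray
        A gray
        A black
      J black
      G gray
      G black
      C→E: E black — skip
    C black
    K gray
      K→J: J black — skip
      F gray
        F→E: E black — skip
      F black
      K→D: D is gray → back edge
Back edge closes the cycle D → B → K → D; its vertices are {B, D, K}.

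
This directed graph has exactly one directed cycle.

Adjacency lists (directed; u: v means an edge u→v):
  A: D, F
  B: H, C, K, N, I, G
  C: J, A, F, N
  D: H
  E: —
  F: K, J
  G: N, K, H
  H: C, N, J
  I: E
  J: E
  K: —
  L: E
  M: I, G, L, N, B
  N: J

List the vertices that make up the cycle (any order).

A, C, D, H

DFS with gray/black marking from C:
C gray
  J gray
    E gray
    E black
  J black
  A gray
    D gray
      H gray
        H→C: C is gray → back edge
Back edge closes the cycle C → A → D → H → C; its vertices are {A, C, D, H}.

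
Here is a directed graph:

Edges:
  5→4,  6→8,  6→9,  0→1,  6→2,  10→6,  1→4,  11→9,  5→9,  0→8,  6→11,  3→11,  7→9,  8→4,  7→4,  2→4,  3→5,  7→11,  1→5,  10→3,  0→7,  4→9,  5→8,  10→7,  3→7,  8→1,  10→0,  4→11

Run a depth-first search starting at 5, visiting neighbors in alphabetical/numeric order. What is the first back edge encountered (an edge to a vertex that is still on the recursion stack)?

DFS from 5 (visiting neighbors in alphabetical/numeric order); mark gray on enter, black on exit:
5 gray
  4 gray
    9 gray
    9 black
    11 gray
      11→9: 9 black — skip
    11 black
  4 black
  8 gray
    1 gray
      1→4: 4 black — skip
      1→5: 5 is gray → back edge
First back edge: 1 → 5.

1->5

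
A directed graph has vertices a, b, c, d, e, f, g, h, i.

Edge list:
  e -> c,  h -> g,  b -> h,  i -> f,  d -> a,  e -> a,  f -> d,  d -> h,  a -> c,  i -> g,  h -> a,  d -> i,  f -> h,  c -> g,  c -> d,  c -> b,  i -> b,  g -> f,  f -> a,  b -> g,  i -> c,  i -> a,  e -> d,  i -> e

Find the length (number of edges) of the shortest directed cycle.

3

For each vertex v, BFS finds the shortest path from v back to v.
The shortest such closed walk is i → c → d → i, length 3.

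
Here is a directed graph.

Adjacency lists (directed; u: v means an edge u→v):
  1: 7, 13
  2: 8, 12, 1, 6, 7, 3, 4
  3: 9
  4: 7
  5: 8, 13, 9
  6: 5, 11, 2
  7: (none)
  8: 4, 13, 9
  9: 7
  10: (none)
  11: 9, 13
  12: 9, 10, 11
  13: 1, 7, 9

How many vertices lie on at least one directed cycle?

4

A vertex is on a directed cycle iff it belongs to a strongly connected component of size ≥ 2 (or has a self-loop).
The vertices on cycles are {1, 2, 6, 13} — 4 in total.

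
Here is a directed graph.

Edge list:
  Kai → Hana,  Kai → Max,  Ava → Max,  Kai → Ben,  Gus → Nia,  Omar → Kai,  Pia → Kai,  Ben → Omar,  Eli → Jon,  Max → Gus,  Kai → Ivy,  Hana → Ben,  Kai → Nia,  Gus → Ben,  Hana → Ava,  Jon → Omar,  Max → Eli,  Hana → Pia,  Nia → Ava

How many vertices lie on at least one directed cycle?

A vertex is on a directed cycle iff it belongs to a strongly connected component of size ≥ 2 (or has a self-loop).
The vertices on cycles are {Ava, Ben, Eli, Gus, Jon, Kai, Max, Nia, Pia, Hana, Omar} — 11 in total.

11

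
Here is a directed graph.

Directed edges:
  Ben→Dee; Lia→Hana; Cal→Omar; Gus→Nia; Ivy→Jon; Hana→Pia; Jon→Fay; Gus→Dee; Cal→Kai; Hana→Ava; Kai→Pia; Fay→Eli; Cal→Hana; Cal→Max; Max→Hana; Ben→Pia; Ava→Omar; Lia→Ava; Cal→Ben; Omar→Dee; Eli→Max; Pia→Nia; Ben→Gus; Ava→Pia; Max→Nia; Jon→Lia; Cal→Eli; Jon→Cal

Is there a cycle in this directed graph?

No

DFS with white/gray/black marking, starting from Omar:
Omar gray
  Dee gray
  Dee black
Omar black
Hana gray
  Pia gray
    Nia gray
    Nia black
  Pia black
  Ava gray
    Ava→Omar: Omar black — skip
    Ava→Pia: Pia black — skip
  Ava black
Hana black
Ivy gray
  Jon gray
    Fay gray
      Eli gray
        Max gray
          Max→Hana: Hana black — skip
          Max→Nia: Nia black — skip
        Max black
      Eli black
    Fay black
    Lia gray
      Lia→Ava: Ava black — skip
      Lia→Hana: Hana black — skip
    Lia black
    Cal gray
      Ben gray
        Gus gray
          Gus→Dee: Dee black — skip
          Gus→Nia: Nia black — skip
        Gus black
        Ben→Dee: Dee black — skip
        Ben→Pia: Pia black — skip
      Ben black
      Cal→Omar: Omar black — skip
      Cal→Hana: Hana black — skip
      Cal→Eli: Eli black — skip
      Kai gray
        Kai→Pia: Pia black — skip
      Kai black
      Cal→Max: Max black — skip
    Cal black
  Jon black
Ivy black
Every edge goes to a white or black vertex — no back edge, so the graph is acyclic.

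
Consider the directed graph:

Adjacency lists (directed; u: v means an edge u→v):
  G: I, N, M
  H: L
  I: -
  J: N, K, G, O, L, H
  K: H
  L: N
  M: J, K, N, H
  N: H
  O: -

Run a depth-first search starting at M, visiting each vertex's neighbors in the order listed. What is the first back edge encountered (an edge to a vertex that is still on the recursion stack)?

L->N

DFS from M (visiting each vertex's neighbors in the order listed); mark gray on enter, black on exit:
M gray
  J gray
    N gray
      H gray
        L gray
          L→N: N is gray → back edge
First back edge: L → N.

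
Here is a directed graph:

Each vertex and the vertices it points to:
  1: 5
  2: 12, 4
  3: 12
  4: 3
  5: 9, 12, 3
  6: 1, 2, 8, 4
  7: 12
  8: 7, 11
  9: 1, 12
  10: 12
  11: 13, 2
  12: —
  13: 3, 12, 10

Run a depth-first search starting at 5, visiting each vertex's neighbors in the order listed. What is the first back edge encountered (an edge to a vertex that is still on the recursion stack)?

DFS from 5 (visiting each vertex's neighbors in the order listed); mark gray on enter, black on exit:
5 gray
  9 gray
    1 gray
      1→5: 5 is gray → back edge
First back edge: 1 → 5.

1→5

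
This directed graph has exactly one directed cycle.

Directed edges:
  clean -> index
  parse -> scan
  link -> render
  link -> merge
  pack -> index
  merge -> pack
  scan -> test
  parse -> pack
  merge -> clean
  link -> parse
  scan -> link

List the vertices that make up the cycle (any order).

link, scan, parse

DFS with gray/black marking from scan:
scan gray
  test gray
  test black
  link gray
    render gray
    render black
    merge gray
      pack gray
        index gray
        index black
      pack black
      clean gray
        clean→index: index black — skip
      clean black
    merge black
    parse gray
      parse→scan: scan is gray → back edge
Back edge closes the cycle scan → link → parse → scan; its vertices are {link, scan, parse}.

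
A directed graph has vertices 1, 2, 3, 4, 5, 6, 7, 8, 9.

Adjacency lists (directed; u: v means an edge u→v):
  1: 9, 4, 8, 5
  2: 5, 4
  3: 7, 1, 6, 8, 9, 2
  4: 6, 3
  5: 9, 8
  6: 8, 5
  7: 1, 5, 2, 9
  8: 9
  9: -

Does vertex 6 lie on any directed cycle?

No

6 lies on a cycle iff there is a path from 6 back to itself.
Exploring from 6, it never reaches itself; equivalently, its strongly connected component is a singleton.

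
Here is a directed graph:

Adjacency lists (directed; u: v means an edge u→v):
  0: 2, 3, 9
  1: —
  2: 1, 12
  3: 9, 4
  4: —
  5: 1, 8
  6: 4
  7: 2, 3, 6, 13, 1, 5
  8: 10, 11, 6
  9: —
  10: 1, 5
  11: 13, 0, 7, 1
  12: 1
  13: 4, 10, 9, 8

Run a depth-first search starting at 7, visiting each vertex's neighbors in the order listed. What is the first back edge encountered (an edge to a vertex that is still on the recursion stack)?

8->10

DFS from 7 (visiting each vertex's neighbors in the order listed); mark gray on enter, black on exit:
7 gray
  2 gray
    1 gray
    1 black
    12 gray
      12→1: 1 black — skip
    12 black
  2 black
  3 gray
    9 gray
    9 black
    4 gray
    4 black
  3 black
  6 gray
    6→4: 4 black — skip
  6 black
  13 gray
    13→4: 4 black — skip
    10 gray
      10→1: 1 black — skip
      5 gray
        5→1: 1 black — skip
        8 gray
          8→10: 10 is gray → back edge
First back edge: 8 → 10.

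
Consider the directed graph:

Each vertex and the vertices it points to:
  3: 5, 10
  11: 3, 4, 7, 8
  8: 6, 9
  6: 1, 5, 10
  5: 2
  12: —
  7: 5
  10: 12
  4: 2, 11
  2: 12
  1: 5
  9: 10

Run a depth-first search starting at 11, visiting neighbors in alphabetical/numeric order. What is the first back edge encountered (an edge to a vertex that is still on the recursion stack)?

4->11

DFS from 11 (visiting neighbors in alphabetical/numeric order); mark gray on enter, black on exit:
11 gray
  3 gray
    5 gray
      2 gray
        12 gray
        12 black
      2 black
    5 black
    10 gray
      10→12: 12 black — skip
    10 black
  3 black
  4 gray
    4→2: 2 black — skip
    4→11: 11 is gray → back edge
First back edge: 4 → 11.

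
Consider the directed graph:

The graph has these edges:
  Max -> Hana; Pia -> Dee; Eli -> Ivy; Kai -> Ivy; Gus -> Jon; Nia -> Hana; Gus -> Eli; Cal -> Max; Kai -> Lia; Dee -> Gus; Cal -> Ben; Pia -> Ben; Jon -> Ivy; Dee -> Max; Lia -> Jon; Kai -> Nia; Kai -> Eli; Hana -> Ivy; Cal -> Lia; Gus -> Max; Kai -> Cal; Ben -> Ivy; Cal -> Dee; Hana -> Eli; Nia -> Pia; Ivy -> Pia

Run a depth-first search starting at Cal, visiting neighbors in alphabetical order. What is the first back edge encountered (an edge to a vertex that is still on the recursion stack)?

DFS from Cal (visiting neighbors in alphabetical order); mark gray on enter, black on exit:
Cal gray
  Ben gray
    Ivy gray
      Pia gray
        Pia→Ben: Ben is gray → back edge
First back edge: Pia → Ben.

Pia->Ben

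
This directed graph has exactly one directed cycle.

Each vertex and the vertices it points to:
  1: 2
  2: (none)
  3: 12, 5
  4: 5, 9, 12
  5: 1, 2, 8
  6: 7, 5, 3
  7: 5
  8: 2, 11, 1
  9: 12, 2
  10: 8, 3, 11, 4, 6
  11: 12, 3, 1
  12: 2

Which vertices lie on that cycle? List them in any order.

3, 5, 8, 11

DFS with gray/black marking from 11:
11 gray
  12 gray
    2 gray
    2 black
  12 black
  3 gray
    3→12: 12 black — skip
    5 gray
      1 gray
        1→2: 2 black — skip
      1 black
      5→2: 2 black — skip
      8 gray
        8→2: 2 black — skip
        8→11: 11 is gray → back edge
Back edge closes the cycle 11 → 3 → 5 → 8 → 11; its vertices are {3, 5, 8, 11}.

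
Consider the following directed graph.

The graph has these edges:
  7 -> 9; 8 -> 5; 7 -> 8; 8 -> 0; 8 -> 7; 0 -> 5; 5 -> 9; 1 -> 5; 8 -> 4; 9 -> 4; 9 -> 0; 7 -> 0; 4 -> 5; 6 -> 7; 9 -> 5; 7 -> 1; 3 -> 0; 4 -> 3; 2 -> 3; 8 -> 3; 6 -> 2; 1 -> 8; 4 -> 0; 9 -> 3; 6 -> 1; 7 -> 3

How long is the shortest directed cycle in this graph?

For each vertex v, BFS finds the shortest path from v back to v.
The shortest such closed walk is 7 → 8 → 7, length 2.

2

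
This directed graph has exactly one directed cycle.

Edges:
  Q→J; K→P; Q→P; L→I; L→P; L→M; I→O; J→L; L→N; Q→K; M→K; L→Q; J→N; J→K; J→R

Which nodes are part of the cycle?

J, L, Q

DFS with gray/black marking from J:
J gray
  L gray
    N gray
    N black
    I gray
      O gray
      O black
    I black
    M gray
      K gray
        P gray
        P black
      K black
    M black
    L→P: P black — skip
    Q gray
      Q→K: K black — skip
      Q→P: P black — skip
      Q→J: J is gray → back edge
Back edge closes the cycle J → L → Q → J; its vertices are {J, L, Q}.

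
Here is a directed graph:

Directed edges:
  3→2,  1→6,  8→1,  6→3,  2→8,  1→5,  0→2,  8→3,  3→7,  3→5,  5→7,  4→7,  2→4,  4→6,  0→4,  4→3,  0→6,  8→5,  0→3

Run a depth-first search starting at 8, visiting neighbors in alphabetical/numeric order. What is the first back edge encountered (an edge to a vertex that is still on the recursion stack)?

4->3

DFS from 8 (visiting neighbors in alphabetical/numeric order); mark gray on enter, black on exit:
8 gray
  1 gray
    5 gray
      7 gray
      7 black
    5 black
    6 gray
      3 gray
        2 gray
          4 gray
            4→3: 3 is gray → back edge
First back edge: 4 → 3.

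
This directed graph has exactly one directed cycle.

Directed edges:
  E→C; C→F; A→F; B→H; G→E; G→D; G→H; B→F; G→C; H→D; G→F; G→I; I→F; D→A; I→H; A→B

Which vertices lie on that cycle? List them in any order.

DFS with gray/black marking from D:
D gray
  A gray
    B gray
      F gray
      F black
      H gray
        H→D: D is gray → back edge
Back edge closes the cycle D → A → B → H → D; its vertices are {A, B, D, H}.

A, B, D, H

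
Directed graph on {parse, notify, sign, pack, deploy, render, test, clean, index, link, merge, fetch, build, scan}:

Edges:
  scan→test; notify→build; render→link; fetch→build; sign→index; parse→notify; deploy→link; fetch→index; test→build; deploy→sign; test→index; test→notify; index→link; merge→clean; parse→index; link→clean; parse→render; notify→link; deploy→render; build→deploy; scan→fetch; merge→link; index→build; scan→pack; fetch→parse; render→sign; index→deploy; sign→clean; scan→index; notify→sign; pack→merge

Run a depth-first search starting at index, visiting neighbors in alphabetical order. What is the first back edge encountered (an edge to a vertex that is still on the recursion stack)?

sign->index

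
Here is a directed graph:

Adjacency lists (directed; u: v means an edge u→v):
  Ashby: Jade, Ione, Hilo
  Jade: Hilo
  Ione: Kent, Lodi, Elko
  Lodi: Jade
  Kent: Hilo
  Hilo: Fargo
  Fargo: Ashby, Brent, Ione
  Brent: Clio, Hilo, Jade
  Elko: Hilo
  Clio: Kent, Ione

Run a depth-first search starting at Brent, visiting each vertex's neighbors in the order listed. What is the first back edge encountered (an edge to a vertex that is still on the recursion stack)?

DFS from Brent (visiting each vertex's neighbors in the order listed); mark gray on enter, black on exit:
Brent gray
  Clio gray
    Kent gray
      Hilo gray
        Fargo gray
          Ashby gray
            Jade gray
              Jade→Hilo: Hilo is gray → back edge
First back edge: Jade → Hilo.

Jade→Hilo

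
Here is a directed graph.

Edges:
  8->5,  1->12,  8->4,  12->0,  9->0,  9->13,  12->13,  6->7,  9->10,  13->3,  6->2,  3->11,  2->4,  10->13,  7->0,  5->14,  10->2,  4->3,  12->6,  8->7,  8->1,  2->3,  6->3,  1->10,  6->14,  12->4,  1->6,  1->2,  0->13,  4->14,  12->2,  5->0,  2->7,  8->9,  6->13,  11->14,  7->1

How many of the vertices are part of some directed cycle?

6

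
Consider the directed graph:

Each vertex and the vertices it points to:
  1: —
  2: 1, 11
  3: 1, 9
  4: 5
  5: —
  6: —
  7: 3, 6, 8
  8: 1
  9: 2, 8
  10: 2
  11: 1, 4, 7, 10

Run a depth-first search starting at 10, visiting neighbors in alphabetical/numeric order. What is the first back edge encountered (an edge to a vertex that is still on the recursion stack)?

DFS from 10 (visiting neighbors in alphabetical/numeric order); mark gray on enter, black on exit:
10 gray
  2 gray
    1 gray
    1 black
    11 gray
      11→1: 1 black — skip
      4 gray
        5 gray
        5 black
      4 black
      7 gray
        3 gray
          3→1: 1 black — skip
          9 gray
            9→2: 2 is gray → back edge
First back edge: 9 → 2.

9->2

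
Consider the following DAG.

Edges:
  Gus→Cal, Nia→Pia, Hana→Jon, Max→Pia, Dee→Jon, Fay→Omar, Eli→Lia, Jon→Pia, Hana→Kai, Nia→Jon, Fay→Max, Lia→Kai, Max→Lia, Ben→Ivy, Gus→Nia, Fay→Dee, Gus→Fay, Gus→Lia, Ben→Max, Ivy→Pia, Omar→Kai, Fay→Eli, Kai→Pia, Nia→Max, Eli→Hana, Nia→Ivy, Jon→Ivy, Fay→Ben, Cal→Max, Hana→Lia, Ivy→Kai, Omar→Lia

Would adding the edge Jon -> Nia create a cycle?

Yes

Adding Jon→Nia creates a cycle iff Nia can already reach Jon.
Path from Nia: Nia → Jon.
So Nia → … → Jon → Nia is a cycle.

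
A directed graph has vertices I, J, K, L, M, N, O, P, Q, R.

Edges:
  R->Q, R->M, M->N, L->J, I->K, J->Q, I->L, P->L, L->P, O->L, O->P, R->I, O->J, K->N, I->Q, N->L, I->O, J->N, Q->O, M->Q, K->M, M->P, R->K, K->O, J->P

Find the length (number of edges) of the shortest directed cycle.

For each vertex v, BFS finds the shortest path from v back to v.
The shortest such closed walk is L → P → L, length 2.

2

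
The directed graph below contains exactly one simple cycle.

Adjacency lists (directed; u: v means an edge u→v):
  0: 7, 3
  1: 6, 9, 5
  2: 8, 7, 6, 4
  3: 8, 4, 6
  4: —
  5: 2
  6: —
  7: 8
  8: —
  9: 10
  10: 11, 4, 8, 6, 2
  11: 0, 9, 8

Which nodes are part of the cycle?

DFS with gray/black marking from 9:
9 gray
  10 gray
    11 gray
      0 gray
        7 gray
          8 gray
          8 black
        7 black
        3 gray
          3→8: 8 black — skip
          4 gray
          4 black
          6 gray
          6 black
        3 black
      0 black
      11→9: 9 is gray → back edge
Back edge closes the cycle 9 → 10 → 11 → 9; its vertices are {9, 10, 11}.

9, 10, 11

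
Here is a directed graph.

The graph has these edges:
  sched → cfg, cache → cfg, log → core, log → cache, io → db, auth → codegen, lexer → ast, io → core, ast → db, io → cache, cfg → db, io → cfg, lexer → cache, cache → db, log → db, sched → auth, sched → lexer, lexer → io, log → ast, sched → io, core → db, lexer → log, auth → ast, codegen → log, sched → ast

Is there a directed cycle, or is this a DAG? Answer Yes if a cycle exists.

No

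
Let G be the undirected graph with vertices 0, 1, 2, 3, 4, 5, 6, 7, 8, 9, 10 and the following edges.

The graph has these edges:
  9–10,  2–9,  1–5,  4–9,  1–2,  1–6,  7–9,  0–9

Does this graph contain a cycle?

DFS, tracking each vertex's parent; an edge to a visited non-parent vertex closes a cycle.
Start from 1:
visit 1 (parent –)
  visit 6 (parent 1)
    6–1: parent, skip
  visit 2 (parent 1)
    visit 9 (parent 2)
      visit 0 (parent 9)
        0–9: parent, skip
      visit 10 (parent 9)
        10–9: parent, skip
      visit 4 (parent 9)
        4–9: parent, skip
      9–2: parent, skip
      visit 7 (parent 9)
        7–9: parent, skip
    2–1: parent, skip
  visit 5 (parent 1)
    5–1: parent, skip
visit 3 (parent –)
visit 8 (parent –)
No non-parent visited neighbor found — the graph is a forest.

No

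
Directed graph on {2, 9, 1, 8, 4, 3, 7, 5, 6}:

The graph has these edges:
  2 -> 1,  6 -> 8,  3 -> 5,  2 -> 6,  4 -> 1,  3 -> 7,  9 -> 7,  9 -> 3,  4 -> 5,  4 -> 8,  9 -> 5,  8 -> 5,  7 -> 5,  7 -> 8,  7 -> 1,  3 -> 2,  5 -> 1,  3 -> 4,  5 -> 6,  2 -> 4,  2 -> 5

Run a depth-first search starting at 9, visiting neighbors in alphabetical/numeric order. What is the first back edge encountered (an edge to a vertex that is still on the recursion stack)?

8->5

DFS from 9 (visiting neighbors in alphabetical/numeric order); mark gray on enter, black on exit:
9 gray
  3 gray
    2 gray
      1 gray
      1 black
      4 gray
        4→1: 1 black — skip
        5 gray
          5→1: 1 black — skip
          6 gray
            8 gray
              8→5: 5 is gray → back edge
First back edge: 8 → 5.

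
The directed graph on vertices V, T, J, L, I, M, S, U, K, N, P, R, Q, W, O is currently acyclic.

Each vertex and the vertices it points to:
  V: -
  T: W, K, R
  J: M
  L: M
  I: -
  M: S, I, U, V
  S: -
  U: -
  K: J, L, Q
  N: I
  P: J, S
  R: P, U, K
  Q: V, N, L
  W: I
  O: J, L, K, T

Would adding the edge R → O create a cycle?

Adding R→O creates a cycle iff O can already reach R.
Path from O: O → T → R.
So O → … → R → O is a cycle.

Yes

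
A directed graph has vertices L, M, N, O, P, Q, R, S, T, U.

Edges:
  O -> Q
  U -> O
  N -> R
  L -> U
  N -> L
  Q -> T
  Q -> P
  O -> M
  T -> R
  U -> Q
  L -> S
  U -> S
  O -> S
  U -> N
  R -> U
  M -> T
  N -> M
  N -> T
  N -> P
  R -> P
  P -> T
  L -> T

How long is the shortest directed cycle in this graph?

3

For each vertex v, BFS finds the shortest path from v back to v.
The shortest such closed walk is U → N → L → U, length 3.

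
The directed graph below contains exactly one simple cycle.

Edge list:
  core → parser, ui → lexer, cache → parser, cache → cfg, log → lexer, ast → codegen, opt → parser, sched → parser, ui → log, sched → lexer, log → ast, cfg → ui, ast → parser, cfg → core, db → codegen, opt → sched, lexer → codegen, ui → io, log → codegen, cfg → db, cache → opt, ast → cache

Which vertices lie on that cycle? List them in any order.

DFS with gray/black marking from cache:
cache gray
  parser gray
  parser black
  cfg gray
    core gray
      core→parser: parser black — skip
    core black
    ui gray
      io gray
      io black
      log gray
        codegen gray
        codegen black
        lexer gray
          lexer→codegen: codegen black — skip
        lexer black
        ast gray
          ast→codegen: codegen black — skip
          ast→cache: cache is gray → back edge
Back edge closes the cycle cache → cfg → ui → log → ast → cache; its vertices are {ui, ast, cfg, log, cache}.

ui, ast, cfg, log, cache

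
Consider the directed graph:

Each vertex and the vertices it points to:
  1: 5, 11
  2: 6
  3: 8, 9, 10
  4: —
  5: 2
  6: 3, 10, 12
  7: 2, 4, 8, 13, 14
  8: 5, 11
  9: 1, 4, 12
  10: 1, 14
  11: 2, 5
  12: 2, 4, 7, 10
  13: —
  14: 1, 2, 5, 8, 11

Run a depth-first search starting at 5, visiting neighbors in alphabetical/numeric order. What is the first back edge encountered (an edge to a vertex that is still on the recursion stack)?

8→5

DFS from 5 (visiting neighbors in alphabetical/numeric order); mark gray on enter, black on exit:
5 gray
  2 gray
    6 gray
      3 gray
        8 gray
          8→5: 5 is gray → back edge
First back edge: 8 → 5.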